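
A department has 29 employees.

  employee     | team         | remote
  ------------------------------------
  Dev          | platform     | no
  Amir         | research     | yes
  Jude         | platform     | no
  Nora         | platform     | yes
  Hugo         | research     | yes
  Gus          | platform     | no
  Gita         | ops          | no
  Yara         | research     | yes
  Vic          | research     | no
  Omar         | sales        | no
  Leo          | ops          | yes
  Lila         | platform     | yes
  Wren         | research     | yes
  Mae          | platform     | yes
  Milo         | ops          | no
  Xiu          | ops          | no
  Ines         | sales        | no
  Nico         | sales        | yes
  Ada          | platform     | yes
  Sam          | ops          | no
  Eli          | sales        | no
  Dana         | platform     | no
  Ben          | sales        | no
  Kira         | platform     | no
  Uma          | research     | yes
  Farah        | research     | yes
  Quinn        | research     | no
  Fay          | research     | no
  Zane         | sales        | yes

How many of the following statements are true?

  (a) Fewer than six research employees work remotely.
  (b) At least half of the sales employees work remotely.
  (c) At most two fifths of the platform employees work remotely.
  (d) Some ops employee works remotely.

1

(a) research: |A| = 9, |A ∩ B| = 6; needs |A ∩ B| < 6 — false.
(b) sales: |A| = 6, |A ∩ B| = 2; needs |A ∩ B| ≥ |A ∖ B| — false.
(c) platform: |A| = 9, |A ∩ B| = 4; needs |A ∩ B| / |A| ≤ 2/5 — false.
(d) ops: |A| = 5, |A ∩ B| = 1; needs A ∩ B ≠ ∅ (|A ∩ B| ≥ 1) — true.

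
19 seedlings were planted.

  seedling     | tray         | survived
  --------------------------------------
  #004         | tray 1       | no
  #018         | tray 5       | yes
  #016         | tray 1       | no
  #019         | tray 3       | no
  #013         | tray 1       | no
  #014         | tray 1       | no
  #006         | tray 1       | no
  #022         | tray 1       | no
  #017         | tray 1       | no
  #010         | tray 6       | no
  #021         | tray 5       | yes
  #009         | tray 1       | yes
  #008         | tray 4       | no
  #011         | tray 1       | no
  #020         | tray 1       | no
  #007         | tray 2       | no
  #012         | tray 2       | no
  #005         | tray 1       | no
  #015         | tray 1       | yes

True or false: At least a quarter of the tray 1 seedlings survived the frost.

'At least a quarter of the tray 1 seedlings survived the frost' holds iff |A ∩ B| / |A| ≥ 1/4.
A (the restrictor) = {#004, #016, #013, #014, #006, #022, #017, #009, #011, #020, #005, #015}, |A| = 12.
A ∩ B = {#009, #015}, so |A ∩ B| = 2.
A ∖ B = {#004, #016, #013, #014, #006, #022, #017, #011, #020, #005}, so |A ∖ B| = 10.
|A ∩ B|/|A| = 2/12, so the statement is false.

False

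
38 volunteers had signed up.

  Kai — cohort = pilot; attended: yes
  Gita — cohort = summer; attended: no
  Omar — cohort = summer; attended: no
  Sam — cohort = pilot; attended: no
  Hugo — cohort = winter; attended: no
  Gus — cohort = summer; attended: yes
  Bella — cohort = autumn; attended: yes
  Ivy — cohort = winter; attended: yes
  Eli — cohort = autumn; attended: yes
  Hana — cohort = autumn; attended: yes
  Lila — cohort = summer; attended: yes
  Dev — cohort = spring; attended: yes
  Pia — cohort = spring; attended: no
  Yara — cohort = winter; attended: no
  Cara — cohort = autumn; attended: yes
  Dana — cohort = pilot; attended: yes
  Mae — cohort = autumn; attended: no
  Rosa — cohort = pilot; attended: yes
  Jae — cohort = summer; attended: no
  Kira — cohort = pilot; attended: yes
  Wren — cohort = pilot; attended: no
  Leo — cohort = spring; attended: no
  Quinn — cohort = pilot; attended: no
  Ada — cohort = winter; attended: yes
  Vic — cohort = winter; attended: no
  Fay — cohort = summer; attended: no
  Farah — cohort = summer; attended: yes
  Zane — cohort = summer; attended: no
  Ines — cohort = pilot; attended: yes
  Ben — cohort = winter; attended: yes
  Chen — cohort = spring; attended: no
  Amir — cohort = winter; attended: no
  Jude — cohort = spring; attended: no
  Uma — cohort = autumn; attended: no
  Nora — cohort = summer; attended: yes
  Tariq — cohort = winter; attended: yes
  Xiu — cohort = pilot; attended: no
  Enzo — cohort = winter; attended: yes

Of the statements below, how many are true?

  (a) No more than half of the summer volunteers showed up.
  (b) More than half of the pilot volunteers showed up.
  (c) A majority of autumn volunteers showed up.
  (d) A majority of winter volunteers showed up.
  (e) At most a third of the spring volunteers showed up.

5

(a) summer: |A| = 9, |A ∩ B| = 4; needs |A ∩ B| ≤ |A ∖ B| — true.
(b) pilot: |A| = 9, |A ∩ B| = 5; needs |A ∩ B| > |A ∖ B| — true.
(c) autumn: |A| = 6, |A ∩ B| = 4; needs |A ∩ B| > |A ∖ B| — true.
(d) winter: |A| = 9, |A ∩ B| = 5; needs |A ∩ B| > |A ∖ B| — true.
(e) spring: |A| = 5, |A ∩ B| = 1; needs |A ∩ B| / |A| ≤ 1/3 — true.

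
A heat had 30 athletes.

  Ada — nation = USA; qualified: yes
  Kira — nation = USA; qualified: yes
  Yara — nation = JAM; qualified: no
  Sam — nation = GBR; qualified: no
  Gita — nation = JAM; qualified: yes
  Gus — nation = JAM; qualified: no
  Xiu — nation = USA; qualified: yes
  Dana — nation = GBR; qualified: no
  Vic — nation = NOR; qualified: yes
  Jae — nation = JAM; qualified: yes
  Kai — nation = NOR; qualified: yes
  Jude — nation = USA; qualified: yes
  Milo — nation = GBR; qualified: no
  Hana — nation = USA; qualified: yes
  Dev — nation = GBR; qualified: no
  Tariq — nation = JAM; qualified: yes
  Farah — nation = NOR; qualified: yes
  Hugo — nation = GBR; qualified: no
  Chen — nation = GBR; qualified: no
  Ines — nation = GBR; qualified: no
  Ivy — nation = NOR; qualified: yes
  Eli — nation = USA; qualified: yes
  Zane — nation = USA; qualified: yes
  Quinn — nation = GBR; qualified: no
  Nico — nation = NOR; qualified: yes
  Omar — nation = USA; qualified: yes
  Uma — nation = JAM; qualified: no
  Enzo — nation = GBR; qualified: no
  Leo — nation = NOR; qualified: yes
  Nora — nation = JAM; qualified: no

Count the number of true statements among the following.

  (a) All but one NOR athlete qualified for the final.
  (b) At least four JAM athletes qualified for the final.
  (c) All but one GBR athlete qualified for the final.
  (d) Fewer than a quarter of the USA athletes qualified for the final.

(a) NOR: |A| = 6, |A ∩ B| = 6; needs |A ∖ B| = 1 — false.
(b) JAM: |A| = 7, |A ∩ B| = 3; needs |A ∩ B| ≥ 4 — false.
(c) GBR: |A| = 9, |A ∩ B| = 0; needs |A ∖ B| = 1 — false.
(d) USA: |A| = 8, |A ∩ B| = 8; needs |A ∩ B| / |A| < 1/4 — false.

0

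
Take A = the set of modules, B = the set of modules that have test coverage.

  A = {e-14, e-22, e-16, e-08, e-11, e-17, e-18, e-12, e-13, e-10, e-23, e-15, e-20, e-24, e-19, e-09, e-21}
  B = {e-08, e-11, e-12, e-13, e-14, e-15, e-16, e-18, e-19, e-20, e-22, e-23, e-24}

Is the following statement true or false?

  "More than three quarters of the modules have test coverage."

True

The determiner here denotes the relation: |A ∩ B| / |A| > 3/4.
|A| = 17, |A ∩ B| = 13, |A ∖ B| = 4.
|A ∩ B|/|A| = 13/17, so the statement is true.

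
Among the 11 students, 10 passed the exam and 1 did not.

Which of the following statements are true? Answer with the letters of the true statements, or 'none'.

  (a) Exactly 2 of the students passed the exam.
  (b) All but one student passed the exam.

(b)

|A| = 11, |A ∩ B| = 10, |A ∖ B| = 1.
(a) |A ∩ B| = 2: fails.
(b) |A ∖ B| = 1: holds.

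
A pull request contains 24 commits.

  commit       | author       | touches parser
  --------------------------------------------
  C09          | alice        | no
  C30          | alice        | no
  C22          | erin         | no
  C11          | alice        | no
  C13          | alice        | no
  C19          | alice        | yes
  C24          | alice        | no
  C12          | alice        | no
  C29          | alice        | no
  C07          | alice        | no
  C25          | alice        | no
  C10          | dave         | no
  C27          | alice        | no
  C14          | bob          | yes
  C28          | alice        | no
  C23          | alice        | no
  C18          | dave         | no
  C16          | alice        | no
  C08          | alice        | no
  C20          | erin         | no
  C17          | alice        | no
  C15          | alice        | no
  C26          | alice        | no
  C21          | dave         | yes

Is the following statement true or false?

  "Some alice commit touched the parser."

Truth condition: A ∩ B ≠ ∅ (|A ∩ B| ≥ 1).
|A| = 18, |A ∩ B| = 1, |A ∖ B| = 17.
So the statement is true.

True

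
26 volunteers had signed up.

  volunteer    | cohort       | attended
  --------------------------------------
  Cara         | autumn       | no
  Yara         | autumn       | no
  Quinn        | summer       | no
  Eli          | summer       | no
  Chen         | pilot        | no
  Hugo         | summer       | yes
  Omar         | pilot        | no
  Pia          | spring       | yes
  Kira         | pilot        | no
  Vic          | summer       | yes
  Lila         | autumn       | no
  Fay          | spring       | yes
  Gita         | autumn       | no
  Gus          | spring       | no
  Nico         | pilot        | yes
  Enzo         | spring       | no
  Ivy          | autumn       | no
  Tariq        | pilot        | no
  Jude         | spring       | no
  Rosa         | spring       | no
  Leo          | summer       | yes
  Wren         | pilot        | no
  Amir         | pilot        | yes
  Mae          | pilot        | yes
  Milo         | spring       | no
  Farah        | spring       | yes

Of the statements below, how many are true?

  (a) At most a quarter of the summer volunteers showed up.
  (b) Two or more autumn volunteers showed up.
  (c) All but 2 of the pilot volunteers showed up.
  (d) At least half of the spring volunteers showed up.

(a) summer: |A| = 5, |A ∩ B| = 3; needs |A ∩ B| / |A| ≤ 1/4 — false.
(b) autumn: |A| = 5, |A ∩ B| = 0; needs |A ∩ B| ≥ 2 — false.
(c) pilot: |A| = 8, |A ∩ B| = 3; needs |A ∖ B| = 2 — false.
(d) spring: |A| = 8, |A ∩ B| = 3; needs |A ∩ B| ≥ |A ∖ B| — false.

0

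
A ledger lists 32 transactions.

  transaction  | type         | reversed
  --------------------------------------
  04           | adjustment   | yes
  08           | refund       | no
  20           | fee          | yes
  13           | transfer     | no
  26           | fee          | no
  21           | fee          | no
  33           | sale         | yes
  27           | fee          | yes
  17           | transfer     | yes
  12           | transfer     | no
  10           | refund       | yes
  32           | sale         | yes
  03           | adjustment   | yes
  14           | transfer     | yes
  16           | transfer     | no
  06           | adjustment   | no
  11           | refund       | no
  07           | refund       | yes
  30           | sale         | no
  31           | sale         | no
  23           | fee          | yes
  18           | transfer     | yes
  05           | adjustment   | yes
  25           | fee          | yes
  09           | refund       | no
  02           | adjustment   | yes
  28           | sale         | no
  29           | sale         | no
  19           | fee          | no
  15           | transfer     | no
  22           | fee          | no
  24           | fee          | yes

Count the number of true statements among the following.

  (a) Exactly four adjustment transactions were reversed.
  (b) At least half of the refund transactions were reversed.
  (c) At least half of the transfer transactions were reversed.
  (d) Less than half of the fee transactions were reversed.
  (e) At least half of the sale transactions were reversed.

1

(a) adjustment: |A| = 5, |A ∩ B| = 4; needs |A ∩ B| = 4 — true.
(b) refund: |A| = 5, |A ∩ B| = 2; needs |A ∩ B| ≥ |A ∖ B| — false.
(c) transfer: |A| = 7, |A ∩ B| = 3; needs |A ∩ B| ≥ |A ∖ B| — false.
(d) fee: |A| = 9, |A ∩ B| = 5; needs |A ∩ B| < |A ∖ B| — false.
(e) sale: |A| = 6, |A ∩ B| = 2; needs |A ∩ B| ≥ |A ∖ B| — false.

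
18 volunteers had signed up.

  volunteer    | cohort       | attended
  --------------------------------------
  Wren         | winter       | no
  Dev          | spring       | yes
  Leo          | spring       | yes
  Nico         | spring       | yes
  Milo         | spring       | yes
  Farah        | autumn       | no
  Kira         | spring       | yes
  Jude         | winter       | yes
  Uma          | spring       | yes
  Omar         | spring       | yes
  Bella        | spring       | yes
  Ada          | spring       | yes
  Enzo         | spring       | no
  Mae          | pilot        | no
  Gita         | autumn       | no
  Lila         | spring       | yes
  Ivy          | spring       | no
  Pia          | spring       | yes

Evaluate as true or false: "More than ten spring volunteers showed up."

True

The determiner here denotes the relation: |A ∩ B| > 10.
A (the restrictor) = {Dev, Leo, Nico, Milo, Kira, Uma, Omar, Bella, Ada, Enzo, Lila, Ivy, Pia}, |A| = 13.
A ∩ B = {Dev, Leo, Nico, Milo, Kira, Uma, Omar, Bella, Ada, Lila, Pia}, so |A ∩ B| = 11.
|A ∩ B| = 11, so the statement is true.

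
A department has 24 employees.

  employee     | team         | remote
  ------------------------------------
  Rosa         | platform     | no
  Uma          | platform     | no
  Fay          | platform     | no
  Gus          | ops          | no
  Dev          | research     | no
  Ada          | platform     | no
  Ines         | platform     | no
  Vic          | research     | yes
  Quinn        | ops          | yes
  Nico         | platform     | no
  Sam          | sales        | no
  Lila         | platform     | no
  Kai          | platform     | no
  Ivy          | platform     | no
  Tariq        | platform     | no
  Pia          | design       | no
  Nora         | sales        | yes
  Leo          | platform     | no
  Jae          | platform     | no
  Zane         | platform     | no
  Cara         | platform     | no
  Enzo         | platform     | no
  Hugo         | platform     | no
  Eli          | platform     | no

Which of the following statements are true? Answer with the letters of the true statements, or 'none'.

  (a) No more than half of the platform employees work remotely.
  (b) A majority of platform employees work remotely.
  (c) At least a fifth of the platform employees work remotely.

|A| = 17, |A ∩ B| = 0, |A ∖ B| = 17.
(a) |A ∩ B| ≤ |A ∖ B|: holds.
(b) |A ∩ B| > |A ∖ B|: fails.
(c) |A ∩ B| / |A| ≥ 1/5: fails.

(a)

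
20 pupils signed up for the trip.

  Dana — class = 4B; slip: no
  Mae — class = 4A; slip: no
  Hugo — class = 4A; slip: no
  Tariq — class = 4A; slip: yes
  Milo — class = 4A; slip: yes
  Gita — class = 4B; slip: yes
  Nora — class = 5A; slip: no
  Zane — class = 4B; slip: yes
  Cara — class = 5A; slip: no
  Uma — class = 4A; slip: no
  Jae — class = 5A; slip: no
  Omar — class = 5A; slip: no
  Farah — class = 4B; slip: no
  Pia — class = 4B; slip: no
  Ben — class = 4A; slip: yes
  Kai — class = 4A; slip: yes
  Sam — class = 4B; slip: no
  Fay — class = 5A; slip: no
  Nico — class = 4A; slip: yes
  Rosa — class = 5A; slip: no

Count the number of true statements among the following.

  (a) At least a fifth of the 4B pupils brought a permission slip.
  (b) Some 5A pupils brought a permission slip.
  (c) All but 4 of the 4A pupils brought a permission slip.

(a) 4B: |A| = 6, |A ∩ B| = 2; needs |A ∩ B| / |A| ≥ 1/5 — true.
(b) 5A: |A| = 6, |A ∩ B| = 0; needs A ∩ B ≠ ∅ (|A ∩ B| ≥ 1) — false.
(c) 4A: |A| = 8, |A ∩ B| = 5; needs |A ∖ B| = 4 — false.

1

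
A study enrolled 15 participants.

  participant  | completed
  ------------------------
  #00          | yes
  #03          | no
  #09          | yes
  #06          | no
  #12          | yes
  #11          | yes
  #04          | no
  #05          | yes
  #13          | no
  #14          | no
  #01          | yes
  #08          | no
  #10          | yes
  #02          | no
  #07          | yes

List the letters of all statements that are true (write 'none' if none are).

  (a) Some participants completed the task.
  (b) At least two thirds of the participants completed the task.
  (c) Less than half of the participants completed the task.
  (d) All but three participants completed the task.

(a)

|A| = 15, |A ∩ B| = 8, |A ∖ B| = 7.
(a) A ∩ B ≠ ∅ (|A ∩ B| ≥ 1): holds.
(b) |A ∩ B| / |A| ≥ 2/3: fails.
(c) |A ∩ B| < |A ∖ B|: fails.
(d) |A ∖ B| = 3: fails.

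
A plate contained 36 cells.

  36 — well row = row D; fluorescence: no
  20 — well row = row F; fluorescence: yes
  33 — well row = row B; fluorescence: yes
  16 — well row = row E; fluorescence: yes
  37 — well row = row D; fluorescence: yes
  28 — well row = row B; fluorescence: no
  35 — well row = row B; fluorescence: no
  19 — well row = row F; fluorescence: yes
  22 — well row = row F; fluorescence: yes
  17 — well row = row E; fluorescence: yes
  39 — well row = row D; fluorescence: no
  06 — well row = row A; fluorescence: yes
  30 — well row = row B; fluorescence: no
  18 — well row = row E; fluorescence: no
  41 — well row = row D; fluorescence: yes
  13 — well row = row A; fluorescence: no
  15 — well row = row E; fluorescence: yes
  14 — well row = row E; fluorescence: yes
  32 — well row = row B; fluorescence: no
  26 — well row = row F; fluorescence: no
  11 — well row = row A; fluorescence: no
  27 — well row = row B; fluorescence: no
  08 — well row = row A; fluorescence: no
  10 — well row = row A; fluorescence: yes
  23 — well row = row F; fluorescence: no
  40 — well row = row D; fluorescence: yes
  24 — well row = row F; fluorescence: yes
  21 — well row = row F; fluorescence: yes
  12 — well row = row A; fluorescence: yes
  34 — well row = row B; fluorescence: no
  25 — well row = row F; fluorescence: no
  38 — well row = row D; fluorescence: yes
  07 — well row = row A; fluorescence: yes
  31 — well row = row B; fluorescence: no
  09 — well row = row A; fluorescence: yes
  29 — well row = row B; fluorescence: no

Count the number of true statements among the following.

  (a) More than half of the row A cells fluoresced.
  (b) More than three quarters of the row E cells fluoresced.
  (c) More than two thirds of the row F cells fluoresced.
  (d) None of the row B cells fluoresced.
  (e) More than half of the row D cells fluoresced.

(a) row A: |A| = 8, |A ∩ B| = 5; needs |A ∩ B| > |A ∖ B| — true.
(b) row E: |A| = 5, |A ∩ B| = 4; needs |A ∩ B| / |A| > 3/4 — true.
(c) row F: |A| = 8, |A ∩ B| = 5; needs |A ∩ B| / |A| > 2/3 — false.
(d) row B: |A| = 9, |A ∩ B| = 1; needs A ∩ B = ∅ (|A ∩ B| = 0) — false.
(e) row D: |A| = 6, |A ∩ B| = 4; needs |A ∩ B| > |A ∖ B| — true.

3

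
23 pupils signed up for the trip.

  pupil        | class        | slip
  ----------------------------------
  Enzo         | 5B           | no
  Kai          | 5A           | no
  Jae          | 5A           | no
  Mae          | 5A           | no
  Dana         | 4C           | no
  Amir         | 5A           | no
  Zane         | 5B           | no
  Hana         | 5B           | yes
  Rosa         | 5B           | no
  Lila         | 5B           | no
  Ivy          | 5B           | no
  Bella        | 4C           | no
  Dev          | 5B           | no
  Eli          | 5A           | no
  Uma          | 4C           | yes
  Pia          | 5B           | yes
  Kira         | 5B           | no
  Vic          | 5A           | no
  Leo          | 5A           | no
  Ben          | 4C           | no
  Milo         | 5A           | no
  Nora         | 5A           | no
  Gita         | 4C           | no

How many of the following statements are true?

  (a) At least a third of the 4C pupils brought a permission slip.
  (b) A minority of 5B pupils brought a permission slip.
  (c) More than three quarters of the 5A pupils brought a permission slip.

1

(a) 4C: |A| = 5, |A ∩ B| = 1; needs |A ∩ B| / |A| ≥ 1/3 — false.
(b) 5B: |A| = 9, |A ∩ B| = 2; needs |A ∩ B| < |A ∖ B| — true.
(c) 5A: |A| = 9, |A ∩ B| = 0; needs |A ∩ B| / |A| > 3/4 — false.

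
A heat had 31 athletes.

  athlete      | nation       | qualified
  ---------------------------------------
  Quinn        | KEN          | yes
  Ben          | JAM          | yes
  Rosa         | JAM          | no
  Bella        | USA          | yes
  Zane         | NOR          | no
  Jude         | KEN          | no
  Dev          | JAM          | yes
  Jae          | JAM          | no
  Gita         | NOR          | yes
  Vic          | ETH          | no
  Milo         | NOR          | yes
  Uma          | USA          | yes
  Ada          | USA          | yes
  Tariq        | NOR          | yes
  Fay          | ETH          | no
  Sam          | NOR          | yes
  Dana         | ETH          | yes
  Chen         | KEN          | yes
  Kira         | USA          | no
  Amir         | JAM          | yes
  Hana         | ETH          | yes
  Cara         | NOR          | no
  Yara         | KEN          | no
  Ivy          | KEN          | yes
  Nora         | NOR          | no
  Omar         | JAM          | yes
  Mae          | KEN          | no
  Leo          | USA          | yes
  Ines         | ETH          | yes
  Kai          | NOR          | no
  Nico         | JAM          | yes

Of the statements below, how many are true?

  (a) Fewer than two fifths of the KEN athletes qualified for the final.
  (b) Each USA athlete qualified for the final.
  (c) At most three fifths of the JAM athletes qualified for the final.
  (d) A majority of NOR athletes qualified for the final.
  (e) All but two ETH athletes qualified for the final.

(a) KEN: |A| = 6, |A ∩ B| = 3; needs |A ∩ B| / |A| < 2/5 — false.
(b) USA: |A| = 5, |A ∩ B| = 4; needs A ⊆ B, i.e. every element of A is in B (|A ∖ B| = 0) — false.
(c) JAM: |A| = 7, |A ∩ B| = 5; needs |A ∩ B| / |A| ≤ 3/5 — false.
(d) NOR: |A| = 8, |A ∩ B| = 4; needs |A ∩ B| > |A ∖ B| — false.
(e) ETH: |A| = 5, |A ∩ B| = 3; needs |A ∖ B| = 2 — true.

1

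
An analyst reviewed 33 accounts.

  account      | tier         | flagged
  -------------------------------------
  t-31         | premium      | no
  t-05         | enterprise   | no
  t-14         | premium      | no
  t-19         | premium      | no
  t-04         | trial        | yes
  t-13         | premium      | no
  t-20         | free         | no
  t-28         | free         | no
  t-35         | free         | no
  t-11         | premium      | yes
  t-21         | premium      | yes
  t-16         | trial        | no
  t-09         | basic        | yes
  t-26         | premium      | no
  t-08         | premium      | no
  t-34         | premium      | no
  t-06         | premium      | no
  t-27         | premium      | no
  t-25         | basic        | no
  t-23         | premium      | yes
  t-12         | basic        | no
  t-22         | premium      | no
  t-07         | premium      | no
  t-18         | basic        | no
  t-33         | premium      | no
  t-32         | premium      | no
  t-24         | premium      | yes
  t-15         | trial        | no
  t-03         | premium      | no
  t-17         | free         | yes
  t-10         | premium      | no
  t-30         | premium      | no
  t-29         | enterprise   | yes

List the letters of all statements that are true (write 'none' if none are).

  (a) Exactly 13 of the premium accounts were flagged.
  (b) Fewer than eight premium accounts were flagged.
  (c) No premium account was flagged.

|A| = 20, |A ∩ B| = 4, |A ∖ B| = 16.
(a) |A ∩ B| = 13: fails.
(b) |A ∩ B| < 8: holds.
(c) A ∩ B = ∅ (|A ∩ B| = 0): fails.

(b)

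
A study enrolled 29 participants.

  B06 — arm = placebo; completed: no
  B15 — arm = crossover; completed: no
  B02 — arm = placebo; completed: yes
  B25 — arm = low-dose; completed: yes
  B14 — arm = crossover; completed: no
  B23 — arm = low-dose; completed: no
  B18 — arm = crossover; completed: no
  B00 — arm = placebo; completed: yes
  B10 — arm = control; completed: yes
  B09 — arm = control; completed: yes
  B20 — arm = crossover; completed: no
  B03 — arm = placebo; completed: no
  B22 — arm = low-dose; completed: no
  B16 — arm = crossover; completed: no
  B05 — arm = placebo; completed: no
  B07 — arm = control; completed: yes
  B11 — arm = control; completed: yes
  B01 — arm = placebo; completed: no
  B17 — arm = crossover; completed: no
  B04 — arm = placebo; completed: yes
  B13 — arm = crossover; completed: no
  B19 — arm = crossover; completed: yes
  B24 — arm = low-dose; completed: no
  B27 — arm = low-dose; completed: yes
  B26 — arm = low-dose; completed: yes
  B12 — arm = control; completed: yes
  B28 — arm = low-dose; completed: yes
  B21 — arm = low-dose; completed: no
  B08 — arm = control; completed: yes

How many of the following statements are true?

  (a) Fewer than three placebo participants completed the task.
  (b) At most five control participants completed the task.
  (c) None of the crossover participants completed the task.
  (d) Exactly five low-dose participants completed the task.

0

(a) placebo: |A| = 7, |A ∩ B| = 3; needs |A ∩ B| < 3 — false.
(b) control: |A| = 6, |A ∩ B| = 6; needs |A ∩ B| ≤ 5 — false.
(c) crossover: |A| = 8, |A ∩ B| = 1; needs A ∩ B = ∅ (|A ∩ B| = 0) — false.
(d) low-dose: |A| = 8, |A ∩ B| = 4; needs |A ∩ B| = 5 — false.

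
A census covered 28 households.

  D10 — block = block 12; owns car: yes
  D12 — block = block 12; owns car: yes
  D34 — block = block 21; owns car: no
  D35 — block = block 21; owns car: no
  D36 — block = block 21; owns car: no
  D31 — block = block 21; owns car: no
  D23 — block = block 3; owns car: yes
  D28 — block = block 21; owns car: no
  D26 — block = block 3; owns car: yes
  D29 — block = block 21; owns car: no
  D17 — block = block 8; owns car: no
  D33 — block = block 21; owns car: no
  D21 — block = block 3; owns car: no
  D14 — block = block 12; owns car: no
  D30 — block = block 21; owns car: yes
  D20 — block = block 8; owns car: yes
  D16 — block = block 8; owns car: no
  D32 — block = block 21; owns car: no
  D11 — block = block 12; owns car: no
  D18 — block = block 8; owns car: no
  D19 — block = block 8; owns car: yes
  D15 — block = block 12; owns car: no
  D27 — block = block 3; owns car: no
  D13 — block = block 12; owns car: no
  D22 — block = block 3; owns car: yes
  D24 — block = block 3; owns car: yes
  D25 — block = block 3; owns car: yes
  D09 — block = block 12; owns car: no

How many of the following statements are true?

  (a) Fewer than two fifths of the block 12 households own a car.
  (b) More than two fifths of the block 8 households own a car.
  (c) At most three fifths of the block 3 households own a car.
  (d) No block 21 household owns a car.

1

(a) block 12: |A| = 7, |A ∩ B| = 2; needs |A ∩ B| / |A| < 2/5 — true.
(b) block 8: |A| = 5, |A ∩ B| = 2; needs |A ∩ B| / |A| > 2/5 — false.
(c) block 3: |A| = 7, |A ∩ B| = 5; needs |A ∩ B| / |A| ≤ 3/5 — false.
(d) block 21: |A| = 9, |A ∩ B| = 1; needs A ∩ B = ∅ (|A ∩ B| = 0) — false.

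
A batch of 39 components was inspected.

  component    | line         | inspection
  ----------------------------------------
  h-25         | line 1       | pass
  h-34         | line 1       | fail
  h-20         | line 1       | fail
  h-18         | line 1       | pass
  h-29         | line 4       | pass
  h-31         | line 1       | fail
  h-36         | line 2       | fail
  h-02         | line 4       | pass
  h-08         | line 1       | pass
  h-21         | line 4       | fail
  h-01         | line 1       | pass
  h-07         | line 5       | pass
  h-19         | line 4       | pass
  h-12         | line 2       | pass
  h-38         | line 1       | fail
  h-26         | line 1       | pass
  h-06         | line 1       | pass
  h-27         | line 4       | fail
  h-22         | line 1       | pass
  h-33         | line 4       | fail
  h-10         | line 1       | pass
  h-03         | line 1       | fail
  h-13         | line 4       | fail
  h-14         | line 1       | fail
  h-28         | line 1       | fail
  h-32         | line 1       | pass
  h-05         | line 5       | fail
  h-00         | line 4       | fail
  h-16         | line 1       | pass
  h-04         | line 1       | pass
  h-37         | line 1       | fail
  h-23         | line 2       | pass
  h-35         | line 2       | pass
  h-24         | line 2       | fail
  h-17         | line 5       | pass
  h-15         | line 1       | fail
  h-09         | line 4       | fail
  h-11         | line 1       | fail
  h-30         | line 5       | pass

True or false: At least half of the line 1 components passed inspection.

True

Truth condition: |A ∩ B| ≥ |A ∖ B|.
|A| = 21, |A ∩ B| = 11, |A ∖ B| = 10.
11 > 10, so the statement is true.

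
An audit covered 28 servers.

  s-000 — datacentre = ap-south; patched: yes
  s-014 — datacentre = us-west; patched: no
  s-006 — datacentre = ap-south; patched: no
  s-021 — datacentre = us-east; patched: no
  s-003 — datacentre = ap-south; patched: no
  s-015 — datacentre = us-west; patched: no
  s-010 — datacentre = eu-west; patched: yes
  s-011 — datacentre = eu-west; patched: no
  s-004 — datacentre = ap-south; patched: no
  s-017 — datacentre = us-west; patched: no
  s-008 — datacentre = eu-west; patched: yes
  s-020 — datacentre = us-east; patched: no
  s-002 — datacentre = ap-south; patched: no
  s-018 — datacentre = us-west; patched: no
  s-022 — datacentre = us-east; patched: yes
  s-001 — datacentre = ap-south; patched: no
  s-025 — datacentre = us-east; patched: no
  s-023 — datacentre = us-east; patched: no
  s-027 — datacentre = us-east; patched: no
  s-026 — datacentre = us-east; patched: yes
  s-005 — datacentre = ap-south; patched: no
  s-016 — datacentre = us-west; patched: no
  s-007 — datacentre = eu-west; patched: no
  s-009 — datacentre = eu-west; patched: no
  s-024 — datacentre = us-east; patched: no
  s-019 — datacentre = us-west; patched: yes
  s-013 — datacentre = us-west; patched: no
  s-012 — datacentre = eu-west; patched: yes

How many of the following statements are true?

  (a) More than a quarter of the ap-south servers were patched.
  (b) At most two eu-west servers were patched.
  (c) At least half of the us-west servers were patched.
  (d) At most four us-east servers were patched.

1

(a) ap-south: |A| = 7, |A ∩ B| = 1; needs |A ∩ B| / |A| > 1/4 — false.
(b) eu-west: |A| = 6, |A ∩ B| = 3; needs |A ∩ B| ≤ 2 — false.
(c) us-west: |A| = 7, |A ∩ B| = 1; needs |A ∩ B| ≥ |A ∖ B| — false.
(d) us-east: |A| = 8, |A ∩ B| = 2; needs |A ∩ B| ≤ 4 — true.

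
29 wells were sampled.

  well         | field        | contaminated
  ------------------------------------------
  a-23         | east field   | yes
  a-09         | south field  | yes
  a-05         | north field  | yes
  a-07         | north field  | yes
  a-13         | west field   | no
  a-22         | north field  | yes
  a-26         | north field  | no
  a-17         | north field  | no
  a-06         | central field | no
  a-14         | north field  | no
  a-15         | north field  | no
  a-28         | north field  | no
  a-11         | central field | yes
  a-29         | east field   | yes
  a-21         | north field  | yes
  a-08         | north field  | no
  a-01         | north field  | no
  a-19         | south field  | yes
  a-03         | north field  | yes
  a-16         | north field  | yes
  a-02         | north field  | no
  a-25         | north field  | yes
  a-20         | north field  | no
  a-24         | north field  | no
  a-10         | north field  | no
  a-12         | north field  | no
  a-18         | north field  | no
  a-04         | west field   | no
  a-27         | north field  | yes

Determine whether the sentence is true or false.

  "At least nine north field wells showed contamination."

False

The determiner here denotes the relation: |A ∩ B| ≥ 9.
|A| = 21, |A ∩ B| = 8, |A ∖ B| = 13.
|A ∩ B| = 8, so the statement is false.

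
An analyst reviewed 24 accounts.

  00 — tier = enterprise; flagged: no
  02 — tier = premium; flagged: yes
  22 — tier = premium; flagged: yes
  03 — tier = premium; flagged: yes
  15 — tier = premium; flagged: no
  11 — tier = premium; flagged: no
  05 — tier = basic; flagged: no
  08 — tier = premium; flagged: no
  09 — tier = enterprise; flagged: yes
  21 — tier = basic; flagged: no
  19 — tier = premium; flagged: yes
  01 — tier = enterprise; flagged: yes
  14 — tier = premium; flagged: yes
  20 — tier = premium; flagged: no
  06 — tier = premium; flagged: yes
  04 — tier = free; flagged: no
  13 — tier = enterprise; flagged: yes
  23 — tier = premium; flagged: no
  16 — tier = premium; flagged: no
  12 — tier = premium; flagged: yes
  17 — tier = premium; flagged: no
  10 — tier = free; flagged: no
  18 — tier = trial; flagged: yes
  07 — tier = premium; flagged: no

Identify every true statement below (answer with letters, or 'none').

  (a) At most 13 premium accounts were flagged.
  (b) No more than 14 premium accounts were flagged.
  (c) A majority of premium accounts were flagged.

|A| = 15, |A ∩ B| = 7, |A ∖ B| = 8.
(a) |A ∩ B| ≤ 13: holds.
(b) |A ∩ B| ≤ 14: holds.
(c) |A ∩ B| > |A ∖ B|: fails.

(a), (b)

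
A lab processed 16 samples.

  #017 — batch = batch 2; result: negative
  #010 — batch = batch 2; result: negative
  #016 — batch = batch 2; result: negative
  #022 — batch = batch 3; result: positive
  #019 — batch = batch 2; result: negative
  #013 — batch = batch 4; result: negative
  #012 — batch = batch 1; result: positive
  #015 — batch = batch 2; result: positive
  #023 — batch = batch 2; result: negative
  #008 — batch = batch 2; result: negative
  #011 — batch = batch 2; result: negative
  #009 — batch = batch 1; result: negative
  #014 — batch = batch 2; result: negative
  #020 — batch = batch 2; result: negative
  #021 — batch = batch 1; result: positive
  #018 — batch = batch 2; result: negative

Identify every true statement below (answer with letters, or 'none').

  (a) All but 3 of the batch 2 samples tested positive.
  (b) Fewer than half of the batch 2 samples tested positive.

(b)

|A| = 11, |A ∩ B| = 1, |A ∖ B| = 10.
(a) |A ∖ B| = 3: fails.
(b) |A ∩ B| < |A ∖ B|: holds.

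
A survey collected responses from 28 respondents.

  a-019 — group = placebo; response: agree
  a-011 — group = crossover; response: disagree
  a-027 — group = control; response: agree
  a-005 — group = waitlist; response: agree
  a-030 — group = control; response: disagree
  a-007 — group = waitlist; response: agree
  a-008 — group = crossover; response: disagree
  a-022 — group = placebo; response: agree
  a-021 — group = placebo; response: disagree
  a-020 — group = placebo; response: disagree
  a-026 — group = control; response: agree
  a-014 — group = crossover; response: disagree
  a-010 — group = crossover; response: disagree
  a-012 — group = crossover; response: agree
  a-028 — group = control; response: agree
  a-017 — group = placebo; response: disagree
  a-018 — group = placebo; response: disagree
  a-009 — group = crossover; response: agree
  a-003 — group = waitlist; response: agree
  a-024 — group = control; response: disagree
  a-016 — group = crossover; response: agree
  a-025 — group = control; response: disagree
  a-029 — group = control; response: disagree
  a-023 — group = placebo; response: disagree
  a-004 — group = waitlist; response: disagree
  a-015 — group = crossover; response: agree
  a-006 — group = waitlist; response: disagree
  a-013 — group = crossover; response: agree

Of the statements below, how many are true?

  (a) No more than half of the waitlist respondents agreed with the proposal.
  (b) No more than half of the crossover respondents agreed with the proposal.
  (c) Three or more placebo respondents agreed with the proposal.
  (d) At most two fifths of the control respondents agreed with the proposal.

(a) waitlist: |A| = 5, |A ∩ B| = 3; needs |A ∩ B| ≤ |A ∖ B| — false.
(b) crossover: |A| = 9, |A ∩ B| = 5; needs |A ∩ B| ≤ |A ∖ B| — false.
(c) placebo: |A| = 7, |A ∩ B| = 2; needs |A ∩ B| ≥ 3 — false.
(d) control: |A| = 7, |A ∩ B| = 3; needs |A ∩ B| / |A| ≤ 2/5 — false.

0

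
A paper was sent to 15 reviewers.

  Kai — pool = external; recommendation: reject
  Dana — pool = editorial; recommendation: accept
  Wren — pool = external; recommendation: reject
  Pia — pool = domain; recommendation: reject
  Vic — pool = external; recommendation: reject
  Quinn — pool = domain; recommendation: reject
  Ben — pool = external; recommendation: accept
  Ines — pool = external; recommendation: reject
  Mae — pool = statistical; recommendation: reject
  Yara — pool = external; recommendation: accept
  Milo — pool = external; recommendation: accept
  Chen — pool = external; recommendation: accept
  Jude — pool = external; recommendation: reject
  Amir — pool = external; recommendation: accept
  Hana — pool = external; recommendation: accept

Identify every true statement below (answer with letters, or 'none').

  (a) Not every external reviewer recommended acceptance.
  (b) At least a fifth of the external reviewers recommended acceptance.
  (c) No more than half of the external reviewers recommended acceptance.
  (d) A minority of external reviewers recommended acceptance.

|A| = 11, |A ∩ B| = 6, |A ∖ B| = 5.
(a) A ⊄ B (|A ∖ B| ≥ 1): holds.
(b) |A ∩ B| / |A| ≥ 1/5: holds.
(c) |A ∩ B| ≤ |A ∖ B|: fails.
(d) |A ∩ B| < |A ∖ B|: fails.

(a), (b)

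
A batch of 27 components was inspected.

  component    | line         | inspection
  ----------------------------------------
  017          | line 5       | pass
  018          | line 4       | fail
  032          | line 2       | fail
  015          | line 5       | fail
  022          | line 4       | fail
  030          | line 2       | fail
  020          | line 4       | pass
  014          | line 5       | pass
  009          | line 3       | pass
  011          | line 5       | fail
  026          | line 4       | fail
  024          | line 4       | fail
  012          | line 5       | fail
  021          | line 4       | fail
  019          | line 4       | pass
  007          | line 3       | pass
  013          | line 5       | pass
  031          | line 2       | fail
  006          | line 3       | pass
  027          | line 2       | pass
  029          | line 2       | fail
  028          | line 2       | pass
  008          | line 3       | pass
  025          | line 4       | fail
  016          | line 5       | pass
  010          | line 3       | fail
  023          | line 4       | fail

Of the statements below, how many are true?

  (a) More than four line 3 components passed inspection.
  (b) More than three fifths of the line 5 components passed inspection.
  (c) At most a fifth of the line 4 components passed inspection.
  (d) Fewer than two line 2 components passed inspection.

0

(a) line 3: |A| = 5, |A ∩ B| = 4; needs |A ∩ B| > 4 — false.
(b) line 5: |A| = 7, |A ∩ B| = 4; needs |A ∩ B| / |A| > 3/5 — false.
(c) line 4: |A| = 9, |A ∩ B| = 2; needs |A ∩ B| / |A| ≤ 1/5 — false.
(d) line 2: |A| = 6, |A ∩ B| = 2; needs |A ∩ B| < 2 — false.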